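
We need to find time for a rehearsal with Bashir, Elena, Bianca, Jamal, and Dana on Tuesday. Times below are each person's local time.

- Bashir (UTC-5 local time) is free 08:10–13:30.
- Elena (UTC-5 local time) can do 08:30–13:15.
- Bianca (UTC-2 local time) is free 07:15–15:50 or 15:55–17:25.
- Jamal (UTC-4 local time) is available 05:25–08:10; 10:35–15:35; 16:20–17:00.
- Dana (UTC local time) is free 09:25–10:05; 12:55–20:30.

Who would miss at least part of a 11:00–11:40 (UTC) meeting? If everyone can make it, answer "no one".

Bashir, Dana, Elena

Bashir in UTC: 13:10-18:30 (add 5h to convert from UTC-5).
Elena in UTC: 13:30-18:15 (add 5h to convert from UTC-5).
Bianca in UTC: 09:15-17:50, 17:55-19:25 (add 2h to convert from UTC-2).
Jamal in UTC: 09:25-12:10, 14:35-19:35, 20:20-21:00 (add 4h to convert from UTC-4).
Dana in UTC: 09:25-10:05, 12:55-20:30.
Bashir: not fully free for 11:00-11:40. Elena: not fully free for 11:00-11:40. Bianca: free for 11:00-11:40. Jamal: free for 11:00-11:40. Dana: not fully free for 11:00-11:40.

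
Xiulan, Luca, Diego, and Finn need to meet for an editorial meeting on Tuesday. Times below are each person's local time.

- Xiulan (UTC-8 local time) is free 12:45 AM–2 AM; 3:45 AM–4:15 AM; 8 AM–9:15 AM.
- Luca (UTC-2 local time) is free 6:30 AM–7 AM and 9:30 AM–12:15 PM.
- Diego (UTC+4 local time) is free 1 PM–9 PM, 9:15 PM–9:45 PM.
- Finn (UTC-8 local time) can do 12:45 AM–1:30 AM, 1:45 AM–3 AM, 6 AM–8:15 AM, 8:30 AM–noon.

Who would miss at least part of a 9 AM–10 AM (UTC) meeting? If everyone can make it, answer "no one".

Xiulan in UTC: 08:45-10:00, 11:45-12:15, 16:00-17:15 (add 8h to convert from UTC-8).
Luca in UTC: 08:30-09:00, 11:30-14:15 (add 2h to convert from UTC-2).
Diego in UTC: 09:00-17:00, 17:15-17:45 (subtract 4h to convert from UTC+4).
Finn in UTC: 08:45-09:30, 09:45-11:00, 14:00-16:15, 16:30-20:00 (add 8h to convert from UTC-8).
Xiulan: free for 09:00-10:00. Luca: not fully free for 09:00-10:00. Diego: free for 09:00-10:00. Finn: not fully free for 09:00-10:00.

Finn, Luca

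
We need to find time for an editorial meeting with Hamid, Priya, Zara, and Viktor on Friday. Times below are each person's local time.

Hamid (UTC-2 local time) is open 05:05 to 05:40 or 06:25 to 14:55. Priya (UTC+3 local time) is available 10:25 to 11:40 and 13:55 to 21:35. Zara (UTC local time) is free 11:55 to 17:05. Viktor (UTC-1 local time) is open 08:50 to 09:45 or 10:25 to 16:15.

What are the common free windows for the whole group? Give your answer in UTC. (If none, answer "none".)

Hamid in UTC: 07:05-07:40, 08:25-16:55 (add 2h to convert from UTC-2).
Priya in UTC: 07:25-08:40, 10:55-18:35 (subtract 3h to convert from UTC+3).
Zara in UTC: 11:55-17:05.
Viktor in UTC: 09:50-10:45, 11:25-17:15 (add 1h to convert from UTC-1).
Hamid ∩ Priya: 07:25-07:40, 08:25-08:40, 10:55-16:55.
Hamid ∩ Priya ∩ Zara: 11:55-16:55.
Hamid ∩ Priya ∩ Zara ∩ Viktor: 11:55-16:55.
So the common availability across everyone is 11:55-16:55.

11:55-16:55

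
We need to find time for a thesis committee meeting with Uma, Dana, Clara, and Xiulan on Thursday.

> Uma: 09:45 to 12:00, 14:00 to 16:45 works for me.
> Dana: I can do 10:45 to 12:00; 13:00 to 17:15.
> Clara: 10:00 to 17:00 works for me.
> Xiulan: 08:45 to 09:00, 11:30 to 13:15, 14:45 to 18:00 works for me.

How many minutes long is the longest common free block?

120

Uma ∩ Dana: 10:45-12:00, 14:00-16:45.
Uma ∩ Dana ∩ Clara: 10:45-12:00, 14:00-16:45.
Uma ∩ Dana ∩ Clara ∩ Xiulan: 11:30-12:00, 14:45-16:45.
Those are the intersection windows.
The longest is 14:45-16:45 at 120 minutes.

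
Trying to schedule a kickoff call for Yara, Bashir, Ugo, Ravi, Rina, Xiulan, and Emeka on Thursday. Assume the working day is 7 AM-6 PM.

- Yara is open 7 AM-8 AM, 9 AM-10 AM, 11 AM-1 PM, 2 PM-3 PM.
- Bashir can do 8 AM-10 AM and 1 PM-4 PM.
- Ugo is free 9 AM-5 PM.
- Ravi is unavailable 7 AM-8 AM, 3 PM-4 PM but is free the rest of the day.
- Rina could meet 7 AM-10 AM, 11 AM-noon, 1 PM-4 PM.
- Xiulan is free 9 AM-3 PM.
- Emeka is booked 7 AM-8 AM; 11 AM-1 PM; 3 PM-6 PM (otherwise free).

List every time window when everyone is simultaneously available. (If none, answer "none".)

09:00-10:00, 14:00-15:00

Yara free: 07:00-08:00, 09:00-10:00, 11:00-13:00, 14:00-15:00.
Bashir free: 08:00-10:00, 13:00-16:00.
Ugo free: 09:00-17:00.
Ravi free: 08:00-15:00, 16:00-18:00 (invert busy blocks within the working day).
Rina free: 07:00-10:00, 11:00-12:00, 13:00-16:00.
Xiulan free: 09:00-15:00.
Emeka free: 08:00-11:00, 13:00-15:00 (invert busy blocks within the working day).
Yara ∩ Bashir: 09:00-10:00, 14:00-15:00.
Yara ∩ Bashir ∩ Ugo: 09:00-10:00, 14:00-15:00.
Yara ∩ Bashir ∩ Ugo ∩ Ravi: 09:00-10:00, 14:00-15:00.
Yara ∩ Bashir ∩ Ugo ∩ Ravi ∩ Rina: 09:00-10:00, 14:00-15:00.
Yara ∩ Bashir ∩ Ugo ∩ Ravi ∩ Rina ∩ Xiulan: 09:00-10:00, 14:00-15:00.
Yara ∩ Bashir ∩ Ugo ∩ Ravi ∩ Rina ∩ Xiulan ∩ Emeka: 09:00-10:00, 14:00-15:00.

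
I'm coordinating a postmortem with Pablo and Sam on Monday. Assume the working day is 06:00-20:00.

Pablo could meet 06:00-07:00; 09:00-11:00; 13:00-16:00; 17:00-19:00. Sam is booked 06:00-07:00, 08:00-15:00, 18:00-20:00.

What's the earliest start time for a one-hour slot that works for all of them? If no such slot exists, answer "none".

Pablo free: 06:00-07:00, 09:00-11:00, 13:00-16:00, 17:00-19:00.
Sam free: 07:00-08:00, 15:00-18:00 (invert busy blocks within the working day).
Pablo ∩ Sam: 15:00-16:00, 17:00-18:00.
So the common availability across everyone is 15:00-16:00, 17:00-18:00.
The first common window of at least 60 minutes is 15:00-16:00, so the earliest start is 15:00.

15:00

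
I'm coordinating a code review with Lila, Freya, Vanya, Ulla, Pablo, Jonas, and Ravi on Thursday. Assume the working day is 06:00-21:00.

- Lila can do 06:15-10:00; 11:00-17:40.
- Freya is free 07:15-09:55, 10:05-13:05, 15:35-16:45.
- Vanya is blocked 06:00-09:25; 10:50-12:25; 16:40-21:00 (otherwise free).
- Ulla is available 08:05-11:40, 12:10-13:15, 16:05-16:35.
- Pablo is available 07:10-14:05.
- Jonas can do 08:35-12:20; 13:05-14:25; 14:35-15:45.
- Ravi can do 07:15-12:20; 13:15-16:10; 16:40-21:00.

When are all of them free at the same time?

Lila free: 06:15-10:00, 11:00-17:40.
Freya free: 07:15-09:55, 10:05-13:05, 15:35-16:45.
Vanya free: 09:25-10:50, 12:25-16:40 (invert busy blocks within the working day).
Ulla free: 08:05-11:40, 12:10-13:15, 16:05-16:35.
Pablo free: 07:10-14:05.
Jonas free: 08:35-12:20, 13:05-14:25, 14:35-15:45.
Ravi free: 07:15-12:20, 13:15-16:10, 16:40-21:00.
Lila ∩ Freya: 07:15-09:55, 11:00-13:05, 15:35-16:45.
Lila ∩ Freya ∩ Vanya: 09:25-09:55, 12:25-13:05, 15:35-16:40.
Lila ∩ Freya ∩ Vanya ∩ Ulla: 09:25-09:55, 12:25-13:05, 16:05-16:35.
Lila ∩ Freya ∩ Vanya ∩ Ulla ∩ Pablo: 09:25-09:55, 12:25-13:05.
Lila ∩ Freya ∩ Vanya ∩ Ulla ∩ Pablo ∩ Jonas: 09:25-09:55.
Lila ∩ Freya ∩ Vanya ∩ Ulla ∩ Pablo ∩ Jonas ∩ Ravi: 09:25-09:55.
So the common availability across everyone is 09:25-09:55.

09:25-09:55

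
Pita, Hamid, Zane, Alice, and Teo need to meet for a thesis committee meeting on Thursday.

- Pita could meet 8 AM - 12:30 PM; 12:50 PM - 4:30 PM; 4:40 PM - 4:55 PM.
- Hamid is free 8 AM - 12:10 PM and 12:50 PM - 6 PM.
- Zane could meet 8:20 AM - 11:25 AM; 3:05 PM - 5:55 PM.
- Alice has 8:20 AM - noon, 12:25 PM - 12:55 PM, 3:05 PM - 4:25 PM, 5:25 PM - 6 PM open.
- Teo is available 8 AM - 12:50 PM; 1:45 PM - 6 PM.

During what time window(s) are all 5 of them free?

08:20-11:25, 15:05-16:25

Pita ∩ Hamid: 08:00-12:10, 12:50-16:30, 16:40-16:55.
Pita ∩ Hamid ∩ Zane: 08:20-11:25, 15:05-16:30, 16:40-16:55.
Pita ∩ Hamid ∩ Zane ∩ Alice: 08:20-11:25, 15:05-16:25.
Pita ∩ Hamid ∩ Zane ∩ Alice ∩ Teo: 08:20-11:25, 15:05-16:25.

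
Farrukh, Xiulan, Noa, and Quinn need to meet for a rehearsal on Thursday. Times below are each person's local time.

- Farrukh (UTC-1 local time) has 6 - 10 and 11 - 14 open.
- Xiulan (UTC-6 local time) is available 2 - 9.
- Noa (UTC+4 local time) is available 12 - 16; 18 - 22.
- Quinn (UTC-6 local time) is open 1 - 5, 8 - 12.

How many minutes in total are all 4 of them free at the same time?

240

Farrukh in UTC: 07:00-11:00, 12:00-15:00 (add 1h to convert from UTC-1).
Xiulan in UTC: 08:00-15:00 (add 6h to convert from UTC-6).
Noa in UTC: 08:00-12:00, 14:00-18:00 (subtract 4h to convert from UTC+4).
Quinn in UTC: 07:00-11:00, 14:00-18:00 (add 6h to convert from UTC-6).
Farrukh ∩ Xiulan: 08:00-11:00, 12:00-15:00.
Farrukh ∩ Xiulan ∩ Noa: 08:00-11:00, 14:00-15:00.
Farrukh ∩ Xiulan ∩ Noa ∩ Quinn: 08:00-11:00, 14:00-15:00.
So the common availability across everyone is 08:00-11:00, 14:00-15:00.
Summing the common windows: 180 + 60 = 240 minutes.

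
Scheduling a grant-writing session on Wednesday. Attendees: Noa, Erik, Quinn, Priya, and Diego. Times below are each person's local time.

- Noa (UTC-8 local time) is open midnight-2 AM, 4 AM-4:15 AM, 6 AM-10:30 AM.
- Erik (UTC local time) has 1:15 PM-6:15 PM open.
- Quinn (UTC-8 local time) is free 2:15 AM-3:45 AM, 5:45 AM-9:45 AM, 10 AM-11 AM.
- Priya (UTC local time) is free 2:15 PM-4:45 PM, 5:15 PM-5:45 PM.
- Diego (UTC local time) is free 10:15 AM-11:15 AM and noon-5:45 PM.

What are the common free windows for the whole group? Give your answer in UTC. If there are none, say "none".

14:15-16:45, 17:15-17:45

Noa in UTC: 08:00-10:00, 12:00-12:15, 14:00-18:30 (add 8h to convert from UTC-8).
Erik in UTC: 13:15-18:15.
Quinn in UTC: 10:15-11:45, 13:45-17:45, 18:00-19:00 (add 8h to convert from UTC-8).
Priya in UTC: 14:15-16:45, 17:15-17:45.
Diego in UTC: 10:15-11:15, 12:00-17:45.
Noa ∩ Erik: 14:00-18:15.
Noa ∩ Erik ∩ Quinn: 14:00-17:45, 18:00-18:15.
Noa ∩ Erik ∩ Quinn ∩ Priya: 14:15-16:45, 17:15-17:45.
Noa ∩ Erik ∩ Quinn ∩ Priya ∩ Diego: 14:15-16:45, 17:15-17:45.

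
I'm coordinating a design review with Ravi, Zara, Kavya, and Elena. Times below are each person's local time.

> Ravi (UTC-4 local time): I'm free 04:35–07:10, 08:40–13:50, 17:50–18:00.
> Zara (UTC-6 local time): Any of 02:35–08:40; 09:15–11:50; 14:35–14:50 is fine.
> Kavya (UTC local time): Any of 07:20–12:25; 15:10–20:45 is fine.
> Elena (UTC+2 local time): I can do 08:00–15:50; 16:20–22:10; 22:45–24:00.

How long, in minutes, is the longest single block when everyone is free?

155

Ravi in UTC: 08:35-11:10, 12:40-17:50, 21:50-22:00 (add 4h to convert from UTC-4).
Zara in UTC: 08:35-14:40, 15:15-17:50, 20:35-20:50 (add 6h to convert from UTC-6).
Kavya in UTC: 07:20-12:25, 15:10-20:45.
Elena in UTC: 06:00-13:50, 14:20-20:10, 20:45-22:00 (subtract 2h to convert from UTC+2).
Ravi ∩ Zara: 08:35-11:10, 12:40-14:40, 15:15-17:50.
Ravi ∩ Zara ∩ Kavya: 08:35-11:10, 15:15-17:50.
Ravi ∩ Zara ∩ Kavya ∩ Elena: 08:35-11:10, 15:15-17:50.
The longest is 08:35-11:10 at 155 minutes.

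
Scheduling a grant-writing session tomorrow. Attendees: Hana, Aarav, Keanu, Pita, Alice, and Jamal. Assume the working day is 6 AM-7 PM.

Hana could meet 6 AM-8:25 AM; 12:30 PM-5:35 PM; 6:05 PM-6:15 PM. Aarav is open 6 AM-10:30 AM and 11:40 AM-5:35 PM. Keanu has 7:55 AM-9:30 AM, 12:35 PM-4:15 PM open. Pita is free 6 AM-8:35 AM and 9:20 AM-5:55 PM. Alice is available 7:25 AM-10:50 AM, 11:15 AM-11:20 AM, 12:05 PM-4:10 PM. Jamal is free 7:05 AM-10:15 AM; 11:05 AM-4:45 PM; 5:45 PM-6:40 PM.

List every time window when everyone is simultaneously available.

07:55-08:25, 12:35-16:10

Hana ∩ Aarav: 06:00-08:25, 12:30-17:35.
Hana ∩ Aarav ∩ Keanu: 07:55-08:25, 12:35-16:15.
Hana ∩ Aarav ∩ Keanu ∩ Pita: 07:55-08:25, 12:35-16:15.
Hana ∩ Aarav ∩ Keanu ∩ Pita ∩ Alice: 07:55-08:25, 12:35-16:10.
Hana ∩ Aarav ∩ Keanu ∩ Pita ∩ Alice ∩ Jamal: 07:55-08:25, 12:35-16:10.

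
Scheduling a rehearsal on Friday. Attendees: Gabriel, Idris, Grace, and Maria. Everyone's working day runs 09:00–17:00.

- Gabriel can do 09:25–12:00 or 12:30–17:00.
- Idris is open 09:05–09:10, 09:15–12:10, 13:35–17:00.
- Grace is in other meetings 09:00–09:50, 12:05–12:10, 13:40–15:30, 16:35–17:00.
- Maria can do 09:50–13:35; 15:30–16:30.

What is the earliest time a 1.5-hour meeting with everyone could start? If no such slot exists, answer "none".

09:50

Gabriel free: 09:25-12:00, 12:30-17:00.
Idris free: 09:05-09:10, 09:15-12:10, 13:35-17:00.
Grace free: 09:50-12:05, 12:10-13:40, 15:30-16:35 (invert busy blocks within the working day).
Maria free: 09:50-13:35, 15:30-16:30.
Gabriel ∩ Idris: 09:25-12:00, 13:35-17:00.
Gabriel ∩ Idris ∩ Grace: 09:50-12:00, 13:35-13:40, 15:30-16:35.
Gabriel ∩ Idris ∩ Grace ∩ Maria: 09:50-12:00, 15:30-16:30.
The first common window of at least 90 minutes is 09:50-12:00, so the earliest start is 09:50.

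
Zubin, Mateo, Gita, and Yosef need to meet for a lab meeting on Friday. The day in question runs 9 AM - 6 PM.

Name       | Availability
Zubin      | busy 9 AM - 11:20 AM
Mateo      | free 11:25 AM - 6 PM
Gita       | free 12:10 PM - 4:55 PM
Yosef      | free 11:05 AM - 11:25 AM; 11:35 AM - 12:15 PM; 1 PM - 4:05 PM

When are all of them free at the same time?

Zubin free: 11:20-18:00 (invert busy blocks within the working day).
Mateo free: 11:25-18:00.
Gita free: 12:10-16:55.
Yosef free: 11:05-11:25, 11:35-12:15, 13:00-16:05.
Zubin ∩ Mateo: 11:25-18:00.
Zubin ∩ Mateo ∩ Gita: 12:10-16:55.
Zubin ∩ Mateo ∩ Gita ∩ Yosef: 12:10-12:15, 13:00-16:05.

12:10-12:15, 13:00-16:05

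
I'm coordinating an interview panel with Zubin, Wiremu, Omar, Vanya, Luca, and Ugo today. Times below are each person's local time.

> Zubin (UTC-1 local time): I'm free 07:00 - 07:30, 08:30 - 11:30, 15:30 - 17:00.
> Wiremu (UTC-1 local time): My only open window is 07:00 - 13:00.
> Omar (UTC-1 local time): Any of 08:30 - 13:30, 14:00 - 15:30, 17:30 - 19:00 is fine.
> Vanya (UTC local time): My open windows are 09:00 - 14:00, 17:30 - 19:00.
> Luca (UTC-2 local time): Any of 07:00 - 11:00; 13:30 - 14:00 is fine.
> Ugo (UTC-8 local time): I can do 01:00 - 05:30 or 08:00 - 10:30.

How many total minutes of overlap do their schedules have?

180

Zubin in UTC: 08:00-08:30, 09:30-12:30, 16:30-18:00 (add 1h to convert from UTC-1).
Wiremu in UTC: 08:00-14:00 (add 1h to convert from UTC-1).
Omar in UTC: 09:30-14:30, 15:00-16:30, 18:30-20:00 (add 1h to convert from UTC-1).
Vanya in UTC: 09:00-14:00, 17:30-19:00.
Luca in UTC: 09:00-13:00, 15:30-16:00 (add 2h to convert from UTC-2).
Ugo in UTC: 09:00-13:30, 16:00-18:30 (add 8h to convert from UTC-8).
Zubin ∩ Wiremu: 08:00-08:30, 09:30-12:30.
Zubin ∩ Wiremu ∩ Omar: 09:30-12:30.
Zubin ∩ Wiremu ∩ Omar ∩ Vanya: 09:30-12:30.
Zubin ∩ Wiremu ∩ Omar ∩ Vanya ∩ Luca: 09:30-12:30.
Zubin ∩ Wiremu ∩ Omar ∩ Vanya ∩ Luca ∩ Ugo: 09:30-12:30.
Those are the intersection windows.
That's a single block of 180 minutes.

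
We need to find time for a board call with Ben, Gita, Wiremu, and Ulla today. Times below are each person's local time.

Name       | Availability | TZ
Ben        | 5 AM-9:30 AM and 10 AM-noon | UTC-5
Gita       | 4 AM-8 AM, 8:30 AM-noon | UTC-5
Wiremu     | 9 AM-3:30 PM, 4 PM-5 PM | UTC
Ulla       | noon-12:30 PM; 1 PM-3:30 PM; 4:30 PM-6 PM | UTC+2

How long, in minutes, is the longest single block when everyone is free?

Ben in UTC: 10:00-14:30, 15:00-17:00 (add 5h to convert from UTC-5).
Gita in UTC: 09:00-13:00, 13:30-17:00 (add 5h to convert from UTC-5).
Wiremu in UTC: 09:00-15:30, 16:00-17:00.
Ulla in UTC: 10:00-10:30, 11:00-13:30, 14:30-16:00 (subtract 2h to convert from UTC+2).
Ben ∩ Gita: 10:00-13:00, 13:30-14:30, 15:00-17:00.
Ben ∩ Gita ∩ Wiremu: 10:00-13:00, 13:30-14:30, 15:00-15:30, 16:00-17:00.
Ben ∩ Gita ∩ Wiremu ∩ Ulla: 10:00-10:30, 11:00-13:00, 15:00-15:30.
The longest is 11:00-13:00 at 120 minutes.

120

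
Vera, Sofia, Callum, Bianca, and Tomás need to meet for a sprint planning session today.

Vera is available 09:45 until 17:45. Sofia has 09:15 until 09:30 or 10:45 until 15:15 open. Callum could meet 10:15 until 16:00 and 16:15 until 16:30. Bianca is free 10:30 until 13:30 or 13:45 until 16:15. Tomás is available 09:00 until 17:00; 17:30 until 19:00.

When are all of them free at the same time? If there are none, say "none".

10:45-13:30, 13:45-15:15

Vera ∩ Sofia: 10:45-15:15.
Vera ∩ Sofia ∩ Callum: 10:45-15:15.
Vera ∩ Sofia ∩ Callum ∩ Bianca: 10:45-13:30, 13:45-15:15.
Vera ∩ Sofia ∩ Callum ∩ Bianca ∩ Tomás: 10:45-13:30, 13:45-15:15.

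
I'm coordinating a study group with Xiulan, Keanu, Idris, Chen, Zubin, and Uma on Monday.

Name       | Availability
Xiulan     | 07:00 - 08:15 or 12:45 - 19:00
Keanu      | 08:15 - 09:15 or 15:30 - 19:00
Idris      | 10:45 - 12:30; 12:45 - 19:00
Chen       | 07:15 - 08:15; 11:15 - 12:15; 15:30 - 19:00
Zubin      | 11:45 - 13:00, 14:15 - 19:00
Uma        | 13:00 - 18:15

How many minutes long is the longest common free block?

165

Xiulan ∩ Keanu: 15:30-19:00.
Xiulan ∩ Keanu ∩ Idris: 15:30-19:00.
Xiulan ∩ Keanu ∩ Idris ∩ Chen: 15:30-19:00.
Xiulan ∩ Keanu ∩ Idris ∩ Chen ∩ Zubin: 15:30-19:00.
Xiulan ∩ Keanu ∩ Idris ∩ Chen ∩ Zubin ∩ Uma: 15:30-18:15.
So the common availability across everyone is 15:30-18:15.
The longest is 15:30-18:15 at 165 minutes.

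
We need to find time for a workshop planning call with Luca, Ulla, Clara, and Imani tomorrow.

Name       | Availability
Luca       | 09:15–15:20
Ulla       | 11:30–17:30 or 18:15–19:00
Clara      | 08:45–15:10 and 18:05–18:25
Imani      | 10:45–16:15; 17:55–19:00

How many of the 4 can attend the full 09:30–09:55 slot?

2

Luca and Clara can make the full 09:30-09:55 slot — that's 2.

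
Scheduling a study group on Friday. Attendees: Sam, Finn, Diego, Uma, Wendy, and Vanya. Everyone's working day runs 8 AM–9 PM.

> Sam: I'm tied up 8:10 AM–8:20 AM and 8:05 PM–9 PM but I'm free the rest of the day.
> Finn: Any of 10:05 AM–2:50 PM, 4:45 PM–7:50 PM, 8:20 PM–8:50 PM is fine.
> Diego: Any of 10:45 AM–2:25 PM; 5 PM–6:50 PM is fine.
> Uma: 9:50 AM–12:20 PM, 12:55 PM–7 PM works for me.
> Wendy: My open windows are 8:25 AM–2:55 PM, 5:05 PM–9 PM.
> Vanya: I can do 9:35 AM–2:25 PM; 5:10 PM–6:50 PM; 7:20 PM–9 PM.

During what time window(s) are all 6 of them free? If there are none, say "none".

Sam free: 08:00-08:10, 08:20-20:05 (invert busy blocks within the working day).
Finn free: 10:05-14:50, 16:45-19:50, 20:20-20:50.
Diego free: 10:45-14:25, 17:00-18:50.
Uma free: 09:50-12:20, 12:55-19:00.
Wendy free: 08:25-14:55, 17:05-21:00.
Vanya free: 09:35-14:25, 17:10-18:50, 19:20-21:00.
Sam ∩ Finn: 10:05-14:50, 16:45-19:50.
Sam ∩ Finn ∩ Diego: 10:45-14:25, 17:00-18:50.
Sam ∩ Finn ∩ Diego ∩ Uma: 10:45-12:20, 12:55-14:25, 17:00-18:50.
Sam ∩ Finn ∩ Diego ∩ Uma ∩ Wendy: 10:45-12:20, 12:55-14:25, 17:05-18:50.
Sam ∩ Finn ∩ Diego ∩ Uma ∩ Wendy ∩ Vanya: 10:45-12:20, 12:55-14:25, 17:10-18:50.
So the common availability across everyone is 10:45-12:20, 12:55-14:25, 17:10-18:50.

10:45-12:20, 12:55-14:25, 17:10-18:50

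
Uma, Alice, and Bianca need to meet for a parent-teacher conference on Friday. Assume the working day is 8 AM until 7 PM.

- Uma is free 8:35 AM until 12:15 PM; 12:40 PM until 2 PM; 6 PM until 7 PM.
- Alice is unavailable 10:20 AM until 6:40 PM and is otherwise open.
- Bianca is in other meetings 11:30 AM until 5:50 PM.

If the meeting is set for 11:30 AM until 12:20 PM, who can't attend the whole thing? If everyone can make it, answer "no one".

Alice, Bianca, Uma

Uma free: 08:35-12:15, 12:40-14:00, 18:00-19:00.
Alice free: 08:00-10:20, 18:40-19:00 (invert busy blocks within the working day).
Bianca free: 08:00-11:30, 17:50-19:00 (invert busy blocks within the working day).
Uma: not fully free for 11:30-12:20. Alice: not fully free for 11:30-12:20. Bianca: not fully free for 11:30-12:20.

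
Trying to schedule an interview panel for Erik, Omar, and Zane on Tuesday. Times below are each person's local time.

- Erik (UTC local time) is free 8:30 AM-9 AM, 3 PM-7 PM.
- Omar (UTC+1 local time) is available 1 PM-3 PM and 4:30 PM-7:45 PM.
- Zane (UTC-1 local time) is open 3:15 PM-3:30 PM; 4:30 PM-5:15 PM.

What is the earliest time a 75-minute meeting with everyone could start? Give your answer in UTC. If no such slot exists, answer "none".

none

Erik in UTC: 08:30-09:00, 15:00-19:00.
Omar in UTC: 12:00-14:00, 15:30-18:45 (subtract 1h to convert from UTC+1).
Zane in UTC: 16:15-16:30, 17:30-18:15 (add 1h to convert from UTC-1).
Erik ∩ Omar: 15:30-18:45.
Erik ∩ Omar ∩ Zane: 16:15-16:30, 17:30-18:15.
So the common availability across everyone is 16:15-16:30, 17:30-18:15.
No common window is at least 75 minutes long.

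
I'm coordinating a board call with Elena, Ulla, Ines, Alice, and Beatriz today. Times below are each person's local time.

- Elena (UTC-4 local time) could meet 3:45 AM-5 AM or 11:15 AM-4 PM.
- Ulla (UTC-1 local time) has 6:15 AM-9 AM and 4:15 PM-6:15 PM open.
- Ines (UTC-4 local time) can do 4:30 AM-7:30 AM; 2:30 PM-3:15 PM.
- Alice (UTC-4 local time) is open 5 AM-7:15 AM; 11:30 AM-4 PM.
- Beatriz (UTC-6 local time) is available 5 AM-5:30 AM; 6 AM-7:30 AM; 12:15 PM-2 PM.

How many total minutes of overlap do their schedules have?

Elena in UTC: 07:45-09:00, 15:15-20:00 (add 4h to convert from UTC-4).
Ulla in UTC: 07:15-10:00, 17:15-19:15 (add 1h to convert from UTC-1).
Ines in UTC: 08:30-11:30, 18:30-19:15 (add 4h to convert from UTC-4).
Alice in UTC: 09:00-11:15, 15:30-20:00 (add 4h to convert from UTC-4).
Beatriz in UTC: 11:00-11:30, 12:00-13:30, 18:15-20:00 (add 6h to convert from UTC-6).
Elena ∩ Ulla: 07:45-09:00, 17:15-19:15.
Elena ∩ Ulla ∩ Ines: 08:30-09:00, 18:30-19:15.
Elena ∩ Ulla ∩ Ines ∩ Alice: 18:30-19:15.
Elena ∩ Ulla ∩ Ines ∩ Alice ∩ Beatriz: 18:30-19:15.
That's a single block of 45 minutes.

45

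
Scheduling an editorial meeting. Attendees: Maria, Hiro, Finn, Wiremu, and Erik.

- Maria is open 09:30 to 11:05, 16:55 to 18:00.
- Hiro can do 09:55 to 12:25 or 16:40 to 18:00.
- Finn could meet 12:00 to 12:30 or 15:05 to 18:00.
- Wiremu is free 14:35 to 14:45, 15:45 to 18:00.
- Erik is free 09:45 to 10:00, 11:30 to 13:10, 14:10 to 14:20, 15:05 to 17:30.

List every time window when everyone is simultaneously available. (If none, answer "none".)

Maria ∩ Hiro: 09:55-11:05, 16:55-18:00.
Maria ∩ Hiro ∩ Finn: 16:55-18:00.
Maria ∩ Hiro ∩ Finn ∩ Wiremu: 16:55-18:00.
Maria ∩ Hiro ∩ Finn ∩ Wiremu ∩ Erik: 16:55-17:30.

16:55-17:30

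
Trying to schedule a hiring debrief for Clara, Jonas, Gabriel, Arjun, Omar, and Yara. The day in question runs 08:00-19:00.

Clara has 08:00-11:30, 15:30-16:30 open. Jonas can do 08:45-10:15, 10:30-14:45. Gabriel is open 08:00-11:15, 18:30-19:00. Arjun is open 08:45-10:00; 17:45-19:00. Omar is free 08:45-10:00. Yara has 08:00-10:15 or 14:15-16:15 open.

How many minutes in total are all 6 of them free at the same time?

Clara ∩ Jonas: 08:45-10:15, 10:30-11:30.
Clara ∩ Jonas ∩ Gabriel: 08:45-10:15, 10:30-11:15.
Clara ∩ Jonas ∩ Gabriel ∩ Arjun: 08:45-10:00.
Clara ∩ Jonas ∩ Gabriel ∩ Arjun ∩ Omar: 08:45-10:00.
Clara ∩ Jonas ∩ Gabriel ∩ Arjun ∩ Omar ∩ Yara: 08:45-10:00.
That's a single block of 75 minutes.

75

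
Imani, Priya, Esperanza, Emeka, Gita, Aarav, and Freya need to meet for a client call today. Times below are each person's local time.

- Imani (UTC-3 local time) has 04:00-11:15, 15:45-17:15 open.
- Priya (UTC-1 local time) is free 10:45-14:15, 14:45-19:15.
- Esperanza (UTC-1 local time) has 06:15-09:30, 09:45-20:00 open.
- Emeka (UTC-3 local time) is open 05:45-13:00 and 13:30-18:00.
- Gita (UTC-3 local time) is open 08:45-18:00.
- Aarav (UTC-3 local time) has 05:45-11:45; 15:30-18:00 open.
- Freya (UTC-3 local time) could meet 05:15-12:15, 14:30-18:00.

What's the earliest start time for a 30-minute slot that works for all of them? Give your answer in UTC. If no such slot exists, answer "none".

Imani in UTC: 07:00-14:15, 18:45-20:15 (add 3h to convert from UTC-3).
Priya in UTC: 11:45-15:15, 15:45-20:15 (add 1h to convert from UTC-1).
Esperanza in UTC: 07:15-10:30, 10:45-21:00 (add 1h to convert from UTC-1).
Emeka in UTC: 08:45-16:00, 16:30-21:00 (add 3h to convert from UTC-3).
Gita in UTC: 11:45-21:00 (add 3h to convert from UTC-3).
Aarav in UTC: 08:45-14:45, 18:30-21:00 (add 3h to convert from UTC-3).
Freya in UTC: 08:15-15:15, 17:30-21:00 (add 3h to convert from UTC-3).
Imani ∩ Priya: 11:45-14:15, 18:45-20:15.
Imani ∩ Priya ∩ Esperanza: 11:45-14:15, 18:45-20:15.
Imani ∩ Priya ∩ Esperanza ∩ Emeka: 11:45-14:15, 18:45-20:15.
Imani ∩ Priya ∩ Esperanza ∩ Emeka ∩ Gita: 11:45-14:15, 18:45-20:15.
Imani ∩ Priya ∩ Esperanza ∩ Emeka ∩ Gita ∩ Aarav: 11:45-14:15, 18:45-20:15.
Imani ∩ Priya ∩ Esperanza ∩ Emeka ∩ Gita ∩ Aarav ∩ Freya: 11:45-14:15, 18:45-20:15.
The first common window of at least 30 minutes is 11:45-14:15, so the earliest start is 11:45.

11:45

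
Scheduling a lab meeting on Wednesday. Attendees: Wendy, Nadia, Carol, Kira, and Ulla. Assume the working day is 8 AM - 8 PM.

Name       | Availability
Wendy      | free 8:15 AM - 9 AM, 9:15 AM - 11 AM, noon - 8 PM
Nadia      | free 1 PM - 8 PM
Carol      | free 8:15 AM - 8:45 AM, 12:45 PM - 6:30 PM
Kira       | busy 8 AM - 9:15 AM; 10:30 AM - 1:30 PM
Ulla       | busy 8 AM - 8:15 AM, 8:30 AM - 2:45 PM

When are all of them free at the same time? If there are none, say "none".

Wendy free: 08:15-09:00, 09:15-11:00, 12:00-20:00.
Nadia free: 13:00-20:00.
Carol free: 08:15-08:45, 12:45-18:30.
Kira free: 09:15-10:30, 13:30-20:00 (invert busy blocks within the working day).
Ulla free: 08:15-08:30, 14:45-20:00 (invert busy blocks within the working day).
Wendy ∩ Nadia: 13:00-20:00.
Wendy ∩ Nadia ∩ Carol: 13:00-18:30.
Wendy ∩ Nadia ∩ Carol ∩ Kira: 13:30-18:30.
Wendy ∩ Nadia ∩ Carol ∩ Kira ∩ Ulla: 14:45-18:30.
Those are the intersection windows.

14:45-18:30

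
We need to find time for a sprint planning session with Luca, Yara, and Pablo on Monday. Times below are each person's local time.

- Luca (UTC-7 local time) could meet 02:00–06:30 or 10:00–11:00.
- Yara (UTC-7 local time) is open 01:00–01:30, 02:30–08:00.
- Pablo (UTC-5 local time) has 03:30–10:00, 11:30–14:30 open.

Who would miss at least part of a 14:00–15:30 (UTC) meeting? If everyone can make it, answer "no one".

Luca, Pablo, Yara

Luca in UTC: 09:00-13:30, 17:00-18:00 (add 7h to convert from UTC-7).
Yara in UTC: 08:00-08:30, 09:30-15:00 (add 7h to convert from UTC-7).
Pablo in UTC: 08:30-15:00, 16:30-19:30 (add 5h to convert from UTC-5).
Luca: not fully free for 14:00-15:30. Yara: not fully free for 14:00-15:30. Pablo: not fully free for 14:00-15:30.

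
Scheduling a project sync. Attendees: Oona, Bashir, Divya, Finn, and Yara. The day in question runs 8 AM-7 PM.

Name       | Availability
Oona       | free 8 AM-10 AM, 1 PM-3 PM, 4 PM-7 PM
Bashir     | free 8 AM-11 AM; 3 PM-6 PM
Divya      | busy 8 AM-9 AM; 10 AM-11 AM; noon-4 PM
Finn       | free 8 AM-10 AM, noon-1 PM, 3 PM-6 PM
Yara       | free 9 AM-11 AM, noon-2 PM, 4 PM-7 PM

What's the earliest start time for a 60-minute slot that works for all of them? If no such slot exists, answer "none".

09:00

Oona free: 08:00-10:00, 13:00-15:00, 16:00-19:00.
Bashir free: 08:00-11:00, 15:00-18:00.
Divya free: 09:00-10:00, 11:00-12:00, 16:00-19:00 (invert busy blocks within the working day).
Finn free: 08:00-10:00, 12:00-13:00, 15:00-18:00.
Yara free: 09:00-11:00, 12:00-14:00, 16:00-19:00.
Oona ∩ Bashir: 08:00-10:00, 16:00-18:00.
Oona ∩ Bashir ∩ Divya: 09:00-10:00, 16:00-18:00.
Oona ∩ Bashir ∩ Divya ∩ Finn: 09:00-10:00, 16:00-18:00.
Oona ∩ Bashir ∩ Divya ∩ Finn ∩ Yara: 09:00-10:00, 16:00-18:00.
The first common window of at least 60 minutes is 09:00-10:00, so the earliest start is 09:00.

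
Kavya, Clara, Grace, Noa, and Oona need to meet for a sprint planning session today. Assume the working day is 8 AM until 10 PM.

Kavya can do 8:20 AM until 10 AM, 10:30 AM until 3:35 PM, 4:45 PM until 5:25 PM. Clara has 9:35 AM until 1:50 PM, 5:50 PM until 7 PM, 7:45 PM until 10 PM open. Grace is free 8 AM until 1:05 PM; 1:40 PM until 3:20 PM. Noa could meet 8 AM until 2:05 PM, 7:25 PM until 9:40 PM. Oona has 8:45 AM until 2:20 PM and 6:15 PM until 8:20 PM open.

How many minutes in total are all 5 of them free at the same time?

190

Kavya ∩ Clara: 09:35-10:00, 10:30-13:50.
Kavya ∩ Clara ∩ Grace: 09:35-10:00, 10:30-13:05, 13:40-13:50.
Kavya ∩ Clara ∩ Grace ∩ Noa: 09:35-10:00, 10:30-13:05, 13:40-13:50.
Kavya ∩ Clara ∩ Grace ∩ Noa ∩ Oona: 09:35-10:00, 10:30-13:05, 13:40-13:50.
Summing the common windows: 25 + 155 + 10 = 190 minutes.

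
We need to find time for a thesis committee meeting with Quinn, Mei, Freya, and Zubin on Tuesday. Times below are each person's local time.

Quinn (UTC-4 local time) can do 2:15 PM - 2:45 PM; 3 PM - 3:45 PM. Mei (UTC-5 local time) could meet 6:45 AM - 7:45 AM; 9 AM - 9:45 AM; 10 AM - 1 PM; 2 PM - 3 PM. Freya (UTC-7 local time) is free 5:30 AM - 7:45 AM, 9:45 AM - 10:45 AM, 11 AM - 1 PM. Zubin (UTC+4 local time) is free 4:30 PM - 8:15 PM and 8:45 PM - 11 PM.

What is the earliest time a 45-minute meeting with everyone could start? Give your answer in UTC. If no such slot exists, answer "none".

Quinn in UTC: 18:15-18:45, 19:00-19:45 (add 4h to convert from UTC-4).
Mei in UTC: 11:45-12:45, 14:00-14:45, 15:00-18:00, 19:00-20:00 (add 5h to convert from UTC-5).
Freya in UTC: 12:30-14:45, 16:45-17:45, 18:00-20:00 (add 7h to convert from UTC-7).
Zubin in UTC: 12:30-16:15, 16:45-19:00 (subtract 4h to convert from UTC+4).
Quinn ∩ Mei: 19:00-19:45.
Quinn ∩ Mei ∩ Freya: 19:00-19:45.
Quinn ∩ Mei ∩ Freya ∩ Zubin: ∅.
There is no time when everyone is free.
No common window is at least 45 minutes long.

none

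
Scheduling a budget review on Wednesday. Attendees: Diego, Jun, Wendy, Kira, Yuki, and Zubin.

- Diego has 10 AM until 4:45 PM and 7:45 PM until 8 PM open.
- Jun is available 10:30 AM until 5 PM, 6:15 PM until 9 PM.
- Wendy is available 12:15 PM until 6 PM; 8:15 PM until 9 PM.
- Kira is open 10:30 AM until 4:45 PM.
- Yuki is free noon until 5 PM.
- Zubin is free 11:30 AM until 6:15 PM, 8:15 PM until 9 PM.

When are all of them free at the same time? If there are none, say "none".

12:15-16:45

Diego ∩ Jun: 10:30-16:45, 19:45-20:00.
Diego ∩ Jun ∩ Wendy: 12:15-16:45.
Diego ∩ Jun ∩ Wendy ∩ Kira: 12:15-16:45.
Diego ∩ Jun ∩ Wendy ∩ Kira ∩ Yuki: 12:15-16:45.
Diego ∩ Jun ∩ Wendy ∩ Kira ∩ Yuki ∩ Zubin: 12:15-16:45.
So the common availability across everyone is 12:15-16:45.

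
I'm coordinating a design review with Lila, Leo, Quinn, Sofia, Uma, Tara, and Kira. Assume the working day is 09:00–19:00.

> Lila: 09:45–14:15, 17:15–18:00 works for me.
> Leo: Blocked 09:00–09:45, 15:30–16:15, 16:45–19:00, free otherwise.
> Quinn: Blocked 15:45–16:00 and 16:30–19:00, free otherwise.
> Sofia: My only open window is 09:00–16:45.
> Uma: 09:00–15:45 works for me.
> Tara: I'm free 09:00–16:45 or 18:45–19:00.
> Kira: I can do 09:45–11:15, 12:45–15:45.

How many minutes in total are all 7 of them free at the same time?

180

Lila free: 09:45-14:15, 17:15-18:00.
Leo free: 09:45-15:30, 16:15-16:45 (invert busy blocks within the working day).
Quinn free: 09:00-15:45, 16:00-16:30 (invert busy blocks within the working day).
Sofia free: 09:00-16:45.
Uma free: 09:00-15:45.
Tara free: 09:00-16:45, 18:45-19:00.
Kira free: 09:45-11:15, 12:45-15:45.
Lila ∩ Leo: 09:45-14:15.
Lila ∩ Leo ∩ Quinn: 09:45-14:15.
Lila ∩ Leo ∩ Quinn ∩ Sofia: 09:45-14:15.
Lila ∩ Leo ∩ Quinn ∩ Sofia ∩ Uma: 09:45-14:15.
Lila ∩ Leo ∩ Quinn ∩ Sofia ∩ Uma ∩ Tara: 09:45-14:15.
Lila ∩ Leo ∩ Quinn ∩ Sofia ∩ Uma ∩ Tara ∩ Kira: 09:45-11:15, 12:45-14:15.
Those are the intersection windows.
Summing the common windows: 90 + 90 = 180 minutes.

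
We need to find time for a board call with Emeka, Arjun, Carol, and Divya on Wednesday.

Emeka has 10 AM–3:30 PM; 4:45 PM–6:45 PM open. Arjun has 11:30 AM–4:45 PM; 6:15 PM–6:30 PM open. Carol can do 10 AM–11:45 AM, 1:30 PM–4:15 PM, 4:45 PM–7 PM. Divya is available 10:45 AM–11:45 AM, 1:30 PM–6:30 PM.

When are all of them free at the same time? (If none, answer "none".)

11:30-11:45, 13:30-15:30, 18:15-18:30

Emeka ∩ Arjun: 11:30-15:30, 18:15-18:30.
Emeka ∩ Arjun ∩ Carol: 11:30-11:45, 13:30-15:30, 18:15-18:30.
Emeka ∩ Arjun ∩ Carol ∩ Divya: 11:30-11:45, 13:30-15:30, 18:15-18:30.
Those are the intersection windows.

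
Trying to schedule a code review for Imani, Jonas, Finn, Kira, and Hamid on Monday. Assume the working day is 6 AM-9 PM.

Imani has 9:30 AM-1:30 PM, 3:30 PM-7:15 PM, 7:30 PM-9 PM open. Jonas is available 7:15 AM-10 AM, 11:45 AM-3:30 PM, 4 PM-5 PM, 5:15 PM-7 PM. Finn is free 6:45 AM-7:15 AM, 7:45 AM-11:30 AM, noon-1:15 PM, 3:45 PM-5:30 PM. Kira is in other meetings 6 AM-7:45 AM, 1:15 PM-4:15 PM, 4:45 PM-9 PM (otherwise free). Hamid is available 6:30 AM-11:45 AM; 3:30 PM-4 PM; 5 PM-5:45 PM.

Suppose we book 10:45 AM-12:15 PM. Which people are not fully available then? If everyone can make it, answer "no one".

Imani free: 09:30-13:30, 15:30-19:15, 19:30-21:00.
Jonas free: 07:15-10:00, 11:45-15:30, 16:00-17:00, 17:15-19:00.
Finn free: 06:45-07:15, 07:45-11:30, 12:00-13:15, 15:45-17:30.
Kira free: 07:45-13:15, 16:15-16:45 (invert busy blocks within the working day).
Hamid free: 06:30-11:45, 15:30-16:00, 17:00-17:45.
Imani: free for 10:45-12:15. Jonas: not fully free for 10:45-12:15. Finn: not fully free for 10:45-12:15. Kira: free for 10:45-12:15. Hamid: not fully free for 10:45-12:15.

Finn, Hamid, Jonas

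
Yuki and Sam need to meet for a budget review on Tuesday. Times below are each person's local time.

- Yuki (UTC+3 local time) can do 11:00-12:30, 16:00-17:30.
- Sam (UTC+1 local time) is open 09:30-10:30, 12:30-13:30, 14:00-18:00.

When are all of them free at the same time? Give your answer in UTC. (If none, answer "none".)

08:30-09:30, 13:00-14:30

Yuki in UTC: 08:00-09:30, 13:00-14:30 (subtract 3h to convert from UTC+3).
Sam in UTC: 08:30-09:30, 11:30-12:30, 13:00-17:00 (subtract 1h to convert from UTC+1).
Yuki ∩ Sam: 08:30-09:30, 13:00-14:30.
Those are the intersection windows.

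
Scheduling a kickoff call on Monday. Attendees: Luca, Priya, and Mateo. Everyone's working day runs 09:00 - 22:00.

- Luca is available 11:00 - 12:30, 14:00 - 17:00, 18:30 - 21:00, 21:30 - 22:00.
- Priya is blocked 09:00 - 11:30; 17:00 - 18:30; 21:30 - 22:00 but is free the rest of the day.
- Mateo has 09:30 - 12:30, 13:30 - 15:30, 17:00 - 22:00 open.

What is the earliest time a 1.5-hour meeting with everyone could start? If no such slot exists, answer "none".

Luca free: 11:00-12:30, 14:00-17:00, 18:30-21:00, 21:30-22:00.
Priya free: 11:30-17:00, 18:30-21:30 (invert busy blocks within the working day).
Mateo free: 09:30-12:30, 13:30-15:30, 17:00-22:00.
Luca ∩ Priya: 11:30-12:30, 14:00-17:00, 18:30-21:00.
Luca ∩ Priya ∩ Mateo: 11:30-12:30, 14:00-15:30, 18:30-21:00.
The first common window of at least 90 minutes is 14:00-15:30, so the earliest start is 14:00.

14:00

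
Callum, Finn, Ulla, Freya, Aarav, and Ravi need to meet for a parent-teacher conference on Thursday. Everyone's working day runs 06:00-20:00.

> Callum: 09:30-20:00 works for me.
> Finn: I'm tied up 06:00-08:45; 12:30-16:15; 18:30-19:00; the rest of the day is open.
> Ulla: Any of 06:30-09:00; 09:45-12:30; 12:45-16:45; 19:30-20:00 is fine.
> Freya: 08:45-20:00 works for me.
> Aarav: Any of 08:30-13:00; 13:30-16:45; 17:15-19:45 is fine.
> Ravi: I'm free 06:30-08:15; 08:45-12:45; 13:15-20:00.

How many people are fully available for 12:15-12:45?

Callum free: 09:30-20:00.
Finn free: 08:45-12:30, 16:15-18:30, 19:00-20:00 (invert busy blocks within the working day).
Ulla free: 06:30-09:00, 09:45-12:30, 12:45-16:45, 19:30-20:00.
Freya free: 08:45-20:00.
Aarav free: 08:30-13:00, 13:30-16:45, 17:15-19:45.
Ravi free: 06:30-08:15, 08:45-12:45, 13:15-20:00.
Callum, Freya, Aarav, and Ravi can make the full 12:15-12:45 slot — that's 4.

4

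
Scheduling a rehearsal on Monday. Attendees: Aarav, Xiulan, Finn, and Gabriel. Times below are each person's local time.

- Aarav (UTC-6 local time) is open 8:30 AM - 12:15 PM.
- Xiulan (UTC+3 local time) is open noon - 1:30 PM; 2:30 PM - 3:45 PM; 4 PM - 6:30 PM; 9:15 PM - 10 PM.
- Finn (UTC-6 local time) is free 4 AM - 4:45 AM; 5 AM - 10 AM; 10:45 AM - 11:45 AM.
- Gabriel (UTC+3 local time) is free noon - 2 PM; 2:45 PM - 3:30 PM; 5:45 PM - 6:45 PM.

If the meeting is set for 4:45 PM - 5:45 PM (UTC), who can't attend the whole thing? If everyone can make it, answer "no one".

Gabriel, Xiulan

Aarav in UTC: 14:30-18:15 (add 6h to convert from UTC-6).
Xiulan in UTC: 09:00-10:30, 11:30-12:45, 13:00-15:30, 18:15-19:00 (subtract 3h to convert from UTC+3).
Finn in UTC: 10:00-10:45, 11:00-16:00, 16:45-17:45 (add 6h to convert from UTC-6).
Gabriel in UTC: 09:00-11:00, 11:45-12:30, 14:45-15:45 (subtract 3h to convert from UTC+3).
Aarav: free for 16:45-17:45. Xiulan: not fully free for 16:45-17:45. Finn: free for 16:45-17:45. Gabriel: not fully free for 16:45-17:45.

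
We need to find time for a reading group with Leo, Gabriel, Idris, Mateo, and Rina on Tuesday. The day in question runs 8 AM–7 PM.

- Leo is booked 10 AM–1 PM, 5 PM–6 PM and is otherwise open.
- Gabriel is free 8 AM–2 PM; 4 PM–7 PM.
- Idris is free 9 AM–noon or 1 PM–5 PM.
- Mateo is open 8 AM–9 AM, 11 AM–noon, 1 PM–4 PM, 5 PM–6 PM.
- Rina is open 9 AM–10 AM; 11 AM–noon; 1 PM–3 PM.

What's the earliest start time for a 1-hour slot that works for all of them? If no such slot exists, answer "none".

13:00

Leo free: 08:00-10:00, 13:00-17:00, 18:00-19:00 (invert busy blocks within the working day).
Gabriel free: 08:00-14:00, 16:00-19:00.
Idris free: 09:00-12:00, 13:00-17:00.
Mateo free: 08:00-09:00, 11:00-12:00, 13:00-16:00, 17:00-18:00.
Rina free: 09:00-10:00, 11:00-12:00, 13:00-15:00.
Leo ∩ Gabriel: 08:00-10:00, 13:00-14:00, 16:00-17:00, 18:00-19:00.
Leo ∩ Gabriel ∩ Idris: 09:00-10:00, 13:00-14:00, 16:00-17:00.
Leo ∩ Gabriel ∩ Idris ∩ Mateo: 13:00-14:00.
Leo ∩ Gabriel ∩ Idris ∩ Mateo ∩ Rina: 13:00-14:00.
The first common window of at least 60 minutes is 13:00-14:00, so the earliest start is 13:00.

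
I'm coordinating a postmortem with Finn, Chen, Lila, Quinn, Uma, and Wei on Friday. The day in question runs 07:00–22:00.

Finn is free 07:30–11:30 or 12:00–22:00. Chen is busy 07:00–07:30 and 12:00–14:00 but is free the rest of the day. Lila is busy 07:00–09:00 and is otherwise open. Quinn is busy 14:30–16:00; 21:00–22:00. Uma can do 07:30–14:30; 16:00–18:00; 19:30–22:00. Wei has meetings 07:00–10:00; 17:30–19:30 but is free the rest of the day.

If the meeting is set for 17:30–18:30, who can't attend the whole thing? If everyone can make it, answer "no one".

Uma, Wei

Finn free: 07:30-11:30, 12:00-22:00.
Chen free: 07:30-12:00, 14:00-22:00 (invert busy blocks within the working day).
Lila free: 09:00-22:00 (invert busy blocks within the working day).
Quinn free: 07:00-14:30, 16:00-21:00 (invert busy blocks within the working day).
Uma free: 07:30-14:30, 16:00-18:00, 19:30-22:00.
Wei free: 10:00-17:30, 19:30-22:00 (invert busy blocks within the working day).
Finn: free for 17:30-18:30. Chen: free for 17:30-18:30. Lila: free for 17:30-18:30. Quinn: free for 17:30-18:30. Uma: not fully free for 17:30-18:30. Wei: not fully free for 17:30-18:30.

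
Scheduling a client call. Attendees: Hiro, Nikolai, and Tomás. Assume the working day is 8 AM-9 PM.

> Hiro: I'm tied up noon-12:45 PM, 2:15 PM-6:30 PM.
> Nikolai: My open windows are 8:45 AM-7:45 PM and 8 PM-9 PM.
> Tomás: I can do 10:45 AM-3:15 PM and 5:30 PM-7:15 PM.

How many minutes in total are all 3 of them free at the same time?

Hiro free: 08:00-12:00, 12:45-14:15, 18:30-21:00 (invert busy blocks within the working day).
Nikolai free: 08:45-19:45, 20:00-21:00.
Tomás free: 10:45-15:15, 17:30-19:15.
Hiro ∩ Nikolai: 08:45-12:00, 12:45-14:15, 18:30-19:45, 20:00-21:00.
Hiro ∩ Nikolai ∩ Tomás: 10:45-12:00, 12:45-14:15, 18:30-19:15.
Summing the common windows: 75 + 90 + 45 = 210 minutes.

210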